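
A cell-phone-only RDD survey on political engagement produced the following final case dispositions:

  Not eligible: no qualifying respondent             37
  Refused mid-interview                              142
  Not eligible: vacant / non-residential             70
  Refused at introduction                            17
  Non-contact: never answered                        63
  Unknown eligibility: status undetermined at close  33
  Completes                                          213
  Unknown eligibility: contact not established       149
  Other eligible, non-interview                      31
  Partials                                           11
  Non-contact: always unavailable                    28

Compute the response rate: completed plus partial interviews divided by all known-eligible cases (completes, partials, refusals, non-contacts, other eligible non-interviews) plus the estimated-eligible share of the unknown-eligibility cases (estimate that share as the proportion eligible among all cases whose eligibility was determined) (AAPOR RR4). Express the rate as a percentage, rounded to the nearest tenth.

Refused = 17 + 142 = 159
Non-contacts = 63 + 28 = 91
Eligibility not determined = 149 + 33 = 182
Ineligible = 37 + 70 = 107
Numerator = 213 + 11 = 224
Eligible (known) = 213 + 11 + 159 + 91 + 31 = 505
e = 505 / (505 + 107) = 505 / 612 = 0.8252
Estimated eligible among unknowns = 0.8252 × 182 = 150.19
Denom = 505 + 150.19 = 655.19
RR4 = 224 / 655.19 = 0.3419

34.2%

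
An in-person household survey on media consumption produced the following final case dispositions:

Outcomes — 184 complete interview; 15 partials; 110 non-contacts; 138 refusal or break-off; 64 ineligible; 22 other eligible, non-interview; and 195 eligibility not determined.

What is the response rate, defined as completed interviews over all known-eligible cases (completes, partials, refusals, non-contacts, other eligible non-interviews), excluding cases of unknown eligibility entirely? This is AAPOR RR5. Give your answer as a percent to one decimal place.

Top = 184
Base = 184 + 15 + 138 + 110 + 22 = 469
RR5 = 184 / 469 = 0.3923

39.2%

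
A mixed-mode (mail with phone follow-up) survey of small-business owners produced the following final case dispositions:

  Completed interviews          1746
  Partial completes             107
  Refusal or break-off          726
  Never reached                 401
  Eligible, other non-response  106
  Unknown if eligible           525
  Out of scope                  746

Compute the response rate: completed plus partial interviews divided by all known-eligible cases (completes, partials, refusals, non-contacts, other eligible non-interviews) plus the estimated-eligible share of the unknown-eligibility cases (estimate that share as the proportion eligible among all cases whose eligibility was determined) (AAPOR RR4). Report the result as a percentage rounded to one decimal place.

Numerator → 1746 + 107 = 1853
Eligible (known) → 1746 + 107 + 726 + 401 + 106 = 3086
e = 3086 / (3086 + 746) = 3086 / 3832 = 0.8053
e × U → 0.8053 × 525 = 422.78
Denom → 3086 + 422.78 = 3508.78
RR4 = 1853 / 3508.78 = 0.5281

52.8%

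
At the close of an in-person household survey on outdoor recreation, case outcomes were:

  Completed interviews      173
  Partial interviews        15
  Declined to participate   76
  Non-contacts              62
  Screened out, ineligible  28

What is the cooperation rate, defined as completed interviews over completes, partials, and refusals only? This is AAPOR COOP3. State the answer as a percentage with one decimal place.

65.5%

Numerator = 173
Denom = 173 + 15 + 76 = 264
COOP3 = 173 / 264 = 0.6553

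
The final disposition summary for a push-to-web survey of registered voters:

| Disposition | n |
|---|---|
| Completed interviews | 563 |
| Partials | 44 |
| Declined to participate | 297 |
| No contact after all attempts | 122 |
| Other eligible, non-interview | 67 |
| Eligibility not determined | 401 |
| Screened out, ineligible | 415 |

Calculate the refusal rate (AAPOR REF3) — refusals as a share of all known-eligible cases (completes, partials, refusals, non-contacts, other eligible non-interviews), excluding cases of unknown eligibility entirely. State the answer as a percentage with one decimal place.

Numerator → 297
Denom → 563 + 44 + 297 + 122 + 67 = 1093
REF3 = 297 / 1093 = 0.2717

27.2%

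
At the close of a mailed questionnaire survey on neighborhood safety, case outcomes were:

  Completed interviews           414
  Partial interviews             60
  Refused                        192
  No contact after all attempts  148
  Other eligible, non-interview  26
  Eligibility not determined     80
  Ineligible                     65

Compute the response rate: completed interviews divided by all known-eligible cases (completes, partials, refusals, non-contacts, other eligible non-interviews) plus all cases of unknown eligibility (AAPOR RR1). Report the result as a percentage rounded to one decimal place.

Num → 414
Base → 414 + 60 + 192 + 148 + 26 + 80 = 920
RR1 = 414 / 920 = 0.4500

45.0%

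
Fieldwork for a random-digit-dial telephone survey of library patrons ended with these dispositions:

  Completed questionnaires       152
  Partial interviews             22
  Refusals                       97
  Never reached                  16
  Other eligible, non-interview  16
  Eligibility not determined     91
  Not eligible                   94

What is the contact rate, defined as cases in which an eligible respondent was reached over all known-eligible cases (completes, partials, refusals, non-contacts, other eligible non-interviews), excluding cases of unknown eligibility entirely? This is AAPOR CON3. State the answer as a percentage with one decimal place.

94.7%

Top: 152 + 22 + 97 + 16 = 287
Denom: 152 + 22 + 97 + 16 + 16 = 303
CON3 = 287 / 303 = 0.9472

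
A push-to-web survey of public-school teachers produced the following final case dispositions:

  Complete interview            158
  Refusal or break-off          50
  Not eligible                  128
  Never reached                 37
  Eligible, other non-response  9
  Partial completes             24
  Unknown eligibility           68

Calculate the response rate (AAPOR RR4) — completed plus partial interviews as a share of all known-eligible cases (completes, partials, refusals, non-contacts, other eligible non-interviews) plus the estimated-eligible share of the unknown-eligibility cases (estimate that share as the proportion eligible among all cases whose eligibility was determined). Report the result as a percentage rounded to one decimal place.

Num = 158 + 24 = 182
Known eligible = 158 + 24 + 50 + 37 + 9 = 278
e = 278 / (278 + 128) = 278 / 406 = 0.6847
Eligible share of unknowns = 0.6847 × 68 = 46.56
Denominator = 278 + 46.56 = 324.56
RR4 = 182 / 324.56 = 0.5608

56.1%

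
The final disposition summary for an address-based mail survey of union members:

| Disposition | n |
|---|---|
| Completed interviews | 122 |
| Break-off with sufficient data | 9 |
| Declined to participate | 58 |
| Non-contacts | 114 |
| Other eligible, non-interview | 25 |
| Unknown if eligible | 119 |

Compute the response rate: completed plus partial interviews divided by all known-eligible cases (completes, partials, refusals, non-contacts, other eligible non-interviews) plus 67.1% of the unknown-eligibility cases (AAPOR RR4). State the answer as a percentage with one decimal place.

Num → 122 + 9 = 131
Known eligible → 122 + 9 + 58 + 114 + 25 = 328
Eligible share of unknowns → 0.6710 × 119 = 79.85
Denom → 328 + 79.85 = 407.85
RR4 = 131 / 407.85 = 0.3212

32.1%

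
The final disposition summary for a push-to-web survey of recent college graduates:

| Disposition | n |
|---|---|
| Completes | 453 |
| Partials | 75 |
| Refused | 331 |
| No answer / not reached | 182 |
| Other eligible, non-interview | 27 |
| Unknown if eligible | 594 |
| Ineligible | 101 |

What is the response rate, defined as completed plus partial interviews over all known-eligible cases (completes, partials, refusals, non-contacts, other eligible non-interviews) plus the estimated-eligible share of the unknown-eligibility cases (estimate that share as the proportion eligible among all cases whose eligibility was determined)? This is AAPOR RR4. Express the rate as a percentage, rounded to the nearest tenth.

Numerator = 453 + 75 = 528
Determined eligible = 453 + 75 + 331 + 182 + 27 = 1068
e = 1068 / (1068 + 101) = 1068 / 1169 = 0.9136
Eligible share of unknowns = 0.9136 × 594 = 542.68
Denom = 1068 + 542.68 = 1610.68
RR4 = 528 / 1610.68 = 0.3278

32.8%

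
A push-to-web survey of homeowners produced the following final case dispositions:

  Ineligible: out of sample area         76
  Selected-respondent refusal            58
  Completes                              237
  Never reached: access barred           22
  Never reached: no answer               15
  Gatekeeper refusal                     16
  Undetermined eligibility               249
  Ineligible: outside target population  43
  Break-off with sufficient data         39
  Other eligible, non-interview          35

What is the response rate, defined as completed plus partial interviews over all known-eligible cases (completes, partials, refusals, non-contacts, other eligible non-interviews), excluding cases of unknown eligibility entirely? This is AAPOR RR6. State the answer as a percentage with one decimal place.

65.4%

Refusal or break-off = 16 + 58 = 74
No contact after all attempts = 15 + 22 = 37
Ineligible = 43 + 76 = 119
Top: 237 + 39 = 276
Denom: 237 + 39 + 74 + 37 + 35 = 422
RR6 = 276 / 422 = 0.6540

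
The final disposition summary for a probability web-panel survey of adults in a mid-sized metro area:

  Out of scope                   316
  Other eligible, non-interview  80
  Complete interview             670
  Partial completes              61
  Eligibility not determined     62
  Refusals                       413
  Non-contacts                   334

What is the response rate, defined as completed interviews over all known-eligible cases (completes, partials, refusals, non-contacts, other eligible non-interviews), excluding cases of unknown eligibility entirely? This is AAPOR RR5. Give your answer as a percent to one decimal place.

43.0%

Top: 670
Denom: 670 + 61 + 413 + 334 + 80 = 1558
RR5 = 670 / 1558 = 0.4300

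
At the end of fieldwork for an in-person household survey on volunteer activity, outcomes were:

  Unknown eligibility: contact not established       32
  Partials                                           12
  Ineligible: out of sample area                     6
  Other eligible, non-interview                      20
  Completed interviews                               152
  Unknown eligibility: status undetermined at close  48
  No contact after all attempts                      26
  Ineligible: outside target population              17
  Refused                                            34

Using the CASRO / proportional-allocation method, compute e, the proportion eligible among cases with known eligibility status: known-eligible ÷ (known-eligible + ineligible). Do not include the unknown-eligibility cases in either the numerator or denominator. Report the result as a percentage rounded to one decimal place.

Eligibility not determined = 32 + 48 = 80
Not eligible = 17 + 6 = 23
Determined eligible → 152 + 12 + 34 + 26 + 20 = 244
e = 244 / (244 + 23) = 244 / 267 = 0.9139

91.4%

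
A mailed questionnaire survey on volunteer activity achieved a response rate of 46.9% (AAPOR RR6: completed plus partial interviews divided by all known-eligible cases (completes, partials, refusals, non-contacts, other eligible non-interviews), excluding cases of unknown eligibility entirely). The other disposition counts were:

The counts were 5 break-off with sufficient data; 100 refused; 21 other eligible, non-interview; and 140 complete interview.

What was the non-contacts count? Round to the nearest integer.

Numerator = 140 + 5 = 145
RR6 = 145 / D = 0.469
D = 145 / 0.469 = 309.2
Other denominator terms total 266
non-contacts = 309.2 − 266 ≈ 43

43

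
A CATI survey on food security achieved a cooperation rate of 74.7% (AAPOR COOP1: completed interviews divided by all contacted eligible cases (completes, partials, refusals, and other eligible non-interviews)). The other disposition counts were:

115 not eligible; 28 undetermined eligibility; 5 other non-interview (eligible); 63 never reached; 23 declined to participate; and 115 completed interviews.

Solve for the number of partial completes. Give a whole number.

11

COOP1 = 115 / D = 0.747
D = 115 / 0.747 = 153.9
Other denominator terms total 143
partial completes = 153.9 − 143 ≈ 11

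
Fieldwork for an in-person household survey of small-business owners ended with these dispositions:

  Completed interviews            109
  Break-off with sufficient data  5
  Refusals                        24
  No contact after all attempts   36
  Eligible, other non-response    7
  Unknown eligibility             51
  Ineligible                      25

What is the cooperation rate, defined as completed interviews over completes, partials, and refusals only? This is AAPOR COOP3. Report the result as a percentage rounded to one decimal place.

Numerator: 109
Base: 109 + 5 + 24 = 138
COOP3 = 109 / 138 = 0.7899

79.0%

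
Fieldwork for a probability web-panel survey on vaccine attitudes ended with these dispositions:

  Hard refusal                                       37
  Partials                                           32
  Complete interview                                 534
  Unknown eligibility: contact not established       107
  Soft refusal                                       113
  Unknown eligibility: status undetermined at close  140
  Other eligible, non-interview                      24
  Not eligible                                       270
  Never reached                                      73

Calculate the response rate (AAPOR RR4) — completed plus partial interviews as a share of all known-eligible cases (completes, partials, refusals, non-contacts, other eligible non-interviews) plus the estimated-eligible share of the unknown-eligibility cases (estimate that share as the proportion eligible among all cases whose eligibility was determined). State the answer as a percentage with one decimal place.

56.7%

Refusal or break-off = 37 + 113 = 150
Unknown if eligible = 107 + 140 = 247
Numerator = 534 + 32 = 566
Known eligible = 534 + 32 + 150 + 73 + 24 = 813
e = 813 / (813 + 270) = 813 / 1083 = 0.7507
Eligible share of unknowns = 0.7507 × 247 = 185.42
Base = 813 + 185.42 = 998.42
RR4 = 566 / 998.42 = 0.5669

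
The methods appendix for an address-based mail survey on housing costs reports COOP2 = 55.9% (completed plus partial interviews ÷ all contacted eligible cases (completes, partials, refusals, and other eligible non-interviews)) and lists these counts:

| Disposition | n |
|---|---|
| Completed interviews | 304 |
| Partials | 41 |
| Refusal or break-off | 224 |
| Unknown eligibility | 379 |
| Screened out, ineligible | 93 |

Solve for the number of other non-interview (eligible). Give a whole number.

48

Numerator: 304 + 41 = 345
COOP2 = 345 / D = 0.559
D = 345 / 0.559 = 617.2
Other denominator terms total 569
other non-interview (eligible) = 617.2 − 569 ≈ 48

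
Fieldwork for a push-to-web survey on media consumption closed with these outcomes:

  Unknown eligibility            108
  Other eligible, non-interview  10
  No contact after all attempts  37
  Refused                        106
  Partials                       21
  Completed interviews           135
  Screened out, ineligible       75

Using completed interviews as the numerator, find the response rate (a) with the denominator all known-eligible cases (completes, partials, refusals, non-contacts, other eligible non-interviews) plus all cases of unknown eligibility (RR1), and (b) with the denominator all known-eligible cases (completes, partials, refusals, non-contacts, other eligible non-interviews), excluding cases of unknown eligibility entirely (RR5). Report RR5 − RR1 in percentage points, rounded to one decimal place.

11.3

Num: 135
Denominator: 135 + 21 + 106 + 37 + 10 + 108 = 417
RR1 = 135 / 417 = 0.3237
Denominator: 135 + 21 + 106 + 37 + 10 = 309
RR5 = 135 / 309 = 0.4369
Difference = 43.69 − 32.37 = 11.32 percentage points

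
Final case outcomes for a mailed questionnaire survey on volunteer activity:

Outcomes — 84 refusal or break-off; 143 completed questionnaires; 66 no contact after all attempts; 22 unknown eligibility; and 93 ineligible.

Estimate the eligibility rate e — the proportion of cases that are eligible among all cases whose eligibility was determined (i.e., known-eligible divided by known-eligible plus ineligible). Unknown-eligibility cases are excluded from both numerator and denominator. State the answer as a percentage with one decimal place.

Eligible (known) → 143 + 84 + 66 = 293
e = 293 / (293 + 93) = 293 / 386 = 0.7591

75.9%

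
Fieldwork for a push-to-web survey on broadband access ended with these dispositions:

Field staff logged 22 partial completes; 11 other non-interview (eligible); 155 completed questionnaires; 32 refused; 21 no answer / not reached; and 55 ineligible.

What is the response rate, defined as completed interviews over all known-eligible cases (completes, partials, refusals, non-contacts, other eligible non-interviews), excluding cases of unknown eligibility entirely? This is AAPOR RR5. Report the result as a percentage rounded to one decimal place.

Num → 155
Denom → 155 + 22 + 32 + 21 + 11 = 241
RR5 = 155 / 241 = 0.6432

64.3%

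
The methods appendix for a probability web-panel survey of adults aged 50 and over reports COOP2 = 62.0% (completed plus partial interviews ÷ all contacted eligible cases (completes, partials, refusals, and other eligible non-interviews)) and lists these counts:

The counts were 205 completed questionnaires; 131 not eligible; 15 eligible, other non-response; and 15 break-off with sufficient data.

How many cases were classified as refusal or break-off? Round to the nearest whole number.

120

Num: 205 + 15 = 220
COOP2 = 220 / D = 0.620
D = 220 / 0.620 = 354.8
Remaining denominator categories sum to 235
refusal or break-off = 354.8 − 235 ≈ 120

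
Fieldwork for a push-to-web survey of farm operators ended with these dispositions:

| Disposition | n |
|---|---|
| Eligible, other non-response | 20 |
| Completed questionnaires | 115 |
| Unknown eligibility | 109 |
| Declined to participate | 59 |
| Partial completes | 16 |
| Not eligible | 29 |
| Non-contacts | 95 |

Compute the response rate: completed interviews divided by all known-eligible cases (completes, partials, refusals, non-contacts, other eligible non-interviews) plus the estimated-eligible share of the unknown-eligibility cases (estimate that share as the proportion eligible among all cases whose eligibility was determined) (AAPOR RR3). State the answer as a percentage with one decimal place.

Top: 115
Eligible (known): 115 + 16 + 59 + 95 + 20 = 305
e = 305 / (305 + 29) = 305 / 334 = 0.9132
e × U: 0.9132 × 109 = 99.54
Denom: 305 + 99.54 = 404.54
RR3 = 115 / 404.54 = 0.2843

28.4%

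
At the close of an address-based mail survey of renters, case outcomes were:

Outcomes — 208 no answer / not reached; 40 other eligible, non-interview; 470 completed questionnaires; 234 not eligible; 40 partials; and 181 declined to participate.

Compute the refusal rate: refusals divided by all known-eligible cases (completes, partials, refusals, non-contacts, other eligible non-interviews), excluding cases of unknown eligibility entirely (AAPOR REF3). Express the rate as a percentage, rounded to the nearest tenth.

Numerator = 181
Base = 470 + 40 + 181 + 208 + 40 = 939
REF3 = 181 / 939 = 0.1928

19.3%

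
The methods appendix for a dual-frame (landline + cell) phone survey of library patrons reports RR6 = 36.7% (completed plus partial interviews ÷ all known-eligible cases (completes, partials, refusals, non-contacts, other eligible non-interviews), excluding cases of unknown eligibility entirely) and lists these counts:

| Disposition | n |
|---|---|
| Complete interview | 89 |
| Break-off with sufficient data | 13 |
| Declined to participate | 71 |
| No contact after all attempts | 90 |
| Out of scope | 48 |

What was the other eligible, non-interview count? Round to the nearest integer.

15

Top → 89 + 13 = 102
RR6 = 102 / D = 0.367
D = 102 / 0.367 = 277.9
Remaining denominator categories sum to 263
other eligible, non-interview = 277.9 − 263 ≈ 15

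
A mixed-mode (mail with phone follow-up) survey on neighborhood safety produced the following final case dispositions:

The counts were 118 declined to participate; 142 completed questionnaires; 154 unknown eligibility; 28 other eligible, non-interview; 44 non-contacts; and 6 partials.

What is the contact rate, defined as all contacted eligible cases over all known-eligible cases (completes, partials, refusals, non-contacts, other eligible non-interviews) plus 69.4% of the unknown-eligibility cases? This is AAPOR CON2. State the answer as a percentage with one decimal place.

Num = 142 + 6 + 118 + 28 = 294
Eligible (known) = 142 + 6 + 118 + 44 + 28 = 338
Estimated eligible among unknowns = 0.6940 × 154 = 106.88
Denominator = 338 + 106.88 = 444.88
CON2 = 294 / 444.88 = 0.6609

66.1%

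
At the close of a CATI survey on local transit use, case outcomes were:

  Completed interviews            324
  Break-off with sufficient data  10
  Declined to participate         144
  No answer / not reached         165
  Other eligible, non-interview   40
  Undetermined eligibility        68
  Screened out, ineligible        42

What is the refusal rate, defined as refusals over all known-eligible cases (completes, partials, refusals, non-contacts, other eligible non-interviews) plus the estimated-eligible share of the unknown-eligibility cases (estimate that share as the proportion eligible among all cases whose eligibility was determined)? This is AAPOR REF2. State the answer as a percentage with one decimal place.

Top → 144
Known eligible → 324 + 10 + 144 + 165 + 40 = 683
e = 683 / (683 + 42) = 683 / 725 = 0.9421
e × U → 0.9421 × 68 = 64.06
Denom → 683 + 64.06 = 747.06
REF2 = 144 / 747.06 = 0.1928

19.3%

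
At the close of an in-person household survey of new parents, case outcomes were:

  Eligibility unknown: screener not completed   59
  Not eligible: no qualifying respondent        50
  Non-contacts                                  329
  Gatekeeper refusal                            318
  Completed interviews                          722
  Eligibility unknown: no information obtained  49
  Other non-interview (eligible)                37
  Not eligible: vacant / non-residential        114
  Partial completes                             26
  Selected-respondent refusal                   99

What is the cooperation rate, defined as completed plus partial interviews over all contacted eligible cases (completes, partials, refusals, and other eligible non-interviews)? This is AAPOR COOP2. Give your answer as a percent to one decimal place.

62.2%

Declined to participate = 318 + 99 = 417
Eligibility not determined = 59 + 49 = 108
Not eligible = 50 + 114 = 164
Numerator = 722 + 26 = 748
Base = 722 + 26 + 417 + 37 = 1202
COOP2 = 748 / 1202 = 0.6223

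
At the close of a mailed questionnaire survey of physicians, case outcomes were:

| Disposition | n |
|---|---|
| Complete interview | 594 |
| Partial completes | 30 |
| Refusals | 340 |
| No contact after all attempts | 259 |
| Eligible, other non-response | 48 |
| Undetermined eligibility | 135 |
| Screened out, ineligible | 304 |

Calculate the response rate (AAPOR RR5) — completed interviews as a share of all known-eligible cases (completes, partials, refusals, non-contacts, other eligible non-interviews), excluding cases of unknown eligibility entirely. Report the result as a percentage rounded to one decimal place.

46.7%

Num → 594
Denominator → 594 + 30 + 340 + 259 + 48 = 1271
RR5 = 594 / 1271 = 0.4673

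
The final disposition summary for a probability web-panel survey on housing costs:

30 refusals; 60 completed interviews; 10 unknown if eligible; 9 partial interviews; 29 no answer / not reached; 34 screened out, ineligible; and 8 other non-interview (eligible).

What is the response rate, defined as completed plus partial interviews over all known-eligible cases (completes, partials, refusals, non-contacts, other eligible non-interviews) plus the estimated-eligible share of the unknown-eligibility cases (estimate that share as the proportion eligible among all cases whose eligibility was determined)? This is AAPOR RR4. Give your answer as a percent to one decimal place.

47.9%

Top → 60 + 9 = 69
Known eligible → 60 + 9 + 30 + 29 + 8 = 136
e = 136 / (136 + 34) = 136 / 170 = 0.8000
Estimated eligible among unknowns → 0.8000 × 10 = 8.00
Base → 136 + 8.00 = 144.00
RR4 = 69 / 144.00 = 0.4792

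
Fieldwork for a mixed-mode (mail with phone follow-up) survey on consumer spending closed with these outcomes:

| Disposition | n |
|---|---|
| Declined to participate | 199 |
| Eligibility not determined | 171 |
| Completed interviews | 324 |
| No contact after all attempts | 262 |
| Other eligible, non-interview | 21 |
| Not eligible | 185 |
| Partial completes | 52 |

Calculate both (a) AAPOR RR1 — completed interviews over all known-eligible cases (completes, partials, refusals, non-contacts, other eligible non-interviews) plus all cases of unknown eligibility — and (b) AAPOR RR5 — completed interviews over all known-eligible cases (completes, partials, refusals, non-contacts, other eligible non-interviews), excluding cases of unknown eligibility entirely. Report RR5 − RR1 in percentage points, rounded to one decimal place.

6.3

Top: 324
Denom: 324 + 52 + 199 + 262 + 21 + 171 = 1029
RR1 = 324 / 1029 = 0.3149
Denom: 324 + 52 + 199 + 262 + 21 = 858
RR5 = 324 / 858 = 0.3776
Difference = 37.76 − 31.49 = 6.27 percentage points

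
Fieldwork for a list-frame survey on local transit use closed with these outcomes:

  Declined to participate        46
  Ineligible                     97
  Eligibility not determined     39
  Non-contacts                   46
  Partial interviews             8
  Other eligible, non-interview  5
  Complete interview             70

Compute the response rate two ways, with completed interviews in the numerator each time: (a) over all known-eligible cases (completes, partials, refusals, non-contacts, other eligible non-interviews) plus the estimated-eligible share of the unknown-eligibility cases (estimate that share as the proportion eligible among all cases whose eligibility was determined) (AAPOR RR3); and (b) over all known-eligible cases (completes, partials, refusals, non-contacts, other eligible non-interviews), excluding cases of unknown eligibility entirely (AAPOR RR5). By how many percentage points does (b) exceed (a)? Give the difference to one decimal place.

5.0

Numerator = 70
Known eligible = 70 + 8 + 46 + 46 + 5 = 175
e = 175 / (175 + 97) = 175 / 272 = 0.6434
e × U = 0.6434 × 39 = 25.09
Denominator = 175 + 25.09 = 200.09
RR3 = 70 / 200.09 = 0.3498
Denominator = 70 + 8 + 46 + 46 + 5 = 175
RR5 = 70 / 175 = 0.4000
Difference = 40.00 − 34.98 = 5.02 percentage points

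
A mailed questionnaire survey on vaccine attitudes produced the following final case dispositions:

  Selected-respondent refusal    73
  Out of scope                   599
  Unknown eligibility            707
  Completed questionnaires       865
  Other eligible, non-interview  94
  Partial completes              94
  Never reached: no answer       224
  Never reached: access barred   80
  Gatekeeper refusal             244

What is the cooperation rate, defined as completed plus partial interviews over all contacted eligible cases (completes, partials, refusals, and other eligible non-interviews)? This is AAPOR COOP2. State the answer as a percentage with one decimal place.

Refusals = 244 + 73 = 317
No contact after all attempts = 224 + 80 = 304
Num → 865 + 94 = 959
Denom → 865 + 94 + 317 + 94 = 1370
COOP2 = 959 / 1370 = 0.7000

70.0%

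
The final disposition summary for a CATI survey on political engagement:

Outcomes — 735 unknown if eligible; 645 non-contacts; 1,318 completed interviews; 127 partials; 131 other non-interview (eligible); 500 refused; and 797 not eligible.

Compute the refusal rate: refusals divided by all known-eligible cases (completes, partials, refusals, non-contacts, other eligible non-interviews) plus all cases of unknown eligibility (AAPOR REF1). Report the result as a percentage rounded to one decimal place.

Top = 500
Base = 1318 + 127 + 500 + 645 + 131 + 735 = 3456
REF1 = 500 / 3456 = 0.1447

14.5%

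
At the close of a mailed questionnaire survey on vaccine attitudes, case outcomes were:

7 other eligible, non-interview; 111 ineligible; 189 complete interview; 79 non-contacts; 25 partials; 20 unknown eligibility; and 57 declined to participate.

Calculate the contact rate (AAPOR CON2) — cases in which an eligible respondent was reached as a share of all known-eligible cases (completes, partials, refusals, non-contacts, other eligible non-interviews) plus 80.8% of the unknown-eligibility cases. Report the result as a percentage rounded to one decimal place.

74.5%

Num → 189 + 25 + 57 + 7 = 278
Eligible (known) → 189 + 25 + 57 + 79 + 7 = 357
Estimated eligible among unknowns → 0.8080 × 20 = 16.16
Denom → 357 + 16.16 = 373.16
CON2 = 278 / 373.16 = 0.7450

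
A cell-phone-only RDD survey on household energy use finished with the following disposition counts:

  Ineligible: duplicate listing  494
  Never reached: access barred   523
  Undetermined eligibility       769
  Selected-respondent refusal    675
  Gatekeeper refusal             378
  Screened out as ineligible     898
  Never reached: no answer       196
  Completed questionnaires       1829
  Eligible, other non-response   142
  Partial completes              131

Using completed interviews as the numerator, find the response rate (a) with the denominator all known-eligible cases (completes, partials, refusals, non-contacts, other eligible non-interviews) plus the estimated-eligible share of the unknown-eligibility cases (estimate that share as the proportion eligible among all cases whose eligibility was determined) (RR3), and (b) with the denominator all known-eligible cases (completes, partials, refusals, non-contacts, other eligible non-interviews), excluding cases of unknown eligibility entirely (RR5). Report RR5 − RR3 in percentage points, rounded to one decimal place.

Refused = 378 + 675 = 1053
No answer / not reached = 196 + 523 = 719
Ineligible = 898 + 494 = 1392
Num → 1829
Known eligible → 1829 + 131 + 1053 + 719 + 142 = 3874
e = 3874 / (3874 + 1392) = 3874 / 5266 = 0.7357
Eligible share of unknowns → 0.7357 × 769 = 565.75
Denominator → 3874 + 565.75 = 4439.75
RR3 = 1829 / 4439.75 = 0.4120
Denominator → 1829 + 131 + 1053 + 719 + 142 = 3874
RR5 = 1829 / 3874 = 0.4721
Difference = 47.21 − 41.20 = 6.01 percentage points

6.0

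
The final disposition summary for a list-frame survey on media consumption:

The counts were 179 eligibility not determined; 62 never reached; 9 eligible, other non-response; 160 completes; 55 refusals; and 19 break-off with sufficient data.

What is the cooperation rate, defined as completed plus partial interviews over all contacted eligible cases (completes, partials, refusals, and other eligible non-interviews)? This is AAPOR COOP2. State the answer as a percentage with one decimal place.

Numerator = 160 + 19 = 179
Base = 160 + 19 + 55 + 9 = 243
COOP2 = 179 / 243 = 0.7366

73.7%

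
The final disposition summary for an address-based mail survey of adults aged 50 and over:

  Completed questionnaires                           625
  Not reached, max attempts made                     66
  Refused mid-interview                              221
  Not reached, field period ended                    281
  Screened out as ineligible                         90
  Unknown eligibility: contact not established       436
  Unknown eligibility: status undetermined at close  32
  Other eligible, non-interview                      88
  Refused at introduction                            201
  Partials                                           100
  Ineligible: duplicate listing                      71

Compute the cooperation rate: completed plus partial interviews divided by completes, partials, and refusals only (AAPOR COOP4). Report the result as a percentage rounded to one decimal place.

Refused = 201 + 221 = 422
Never reached = 281 + 66 = 347
Unknown eligibility = 436 + 32 = 468
Not eligible = 90 + 71 = 161
Top: 625 + 100 = 725
Base: 625 + 100 + 422 = 1147
COOP4 = 725 / 1147 = 0.6321

63.2%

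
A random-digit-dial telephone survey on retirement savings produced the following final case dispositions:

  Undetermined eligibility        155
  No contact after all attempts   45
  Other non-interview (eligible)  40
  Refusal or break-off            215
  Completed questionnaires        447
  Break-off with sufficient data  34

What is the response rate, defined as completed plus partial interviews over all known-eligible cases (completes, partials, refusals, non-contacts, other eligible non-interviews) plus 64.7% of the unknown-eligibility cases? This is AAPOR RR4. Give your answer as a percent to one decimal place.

54.6%

Num: 447 + 34 = 481
Known eligible: 447 + 34 + 215 + 45 + 40 = 781
e × U: 0.6470 × 155 = 100.28
Denominator: 781 + 100.28 = 881.28
RR4 = 481 / 881.28 = 0.5458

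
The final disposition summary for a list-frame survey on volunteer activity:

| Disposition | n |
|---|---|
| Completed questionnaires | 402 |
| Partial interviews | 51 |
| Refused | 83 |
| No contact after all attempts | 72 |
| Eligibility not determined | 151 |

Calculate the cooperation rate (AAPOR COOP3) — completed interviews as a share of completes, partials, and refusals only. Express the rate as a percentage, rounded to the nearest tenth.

75.0%

Numerator = 402
Denom = 402 + 51 + 83 = 536
COOP3 = 402 / 536 = 0.7500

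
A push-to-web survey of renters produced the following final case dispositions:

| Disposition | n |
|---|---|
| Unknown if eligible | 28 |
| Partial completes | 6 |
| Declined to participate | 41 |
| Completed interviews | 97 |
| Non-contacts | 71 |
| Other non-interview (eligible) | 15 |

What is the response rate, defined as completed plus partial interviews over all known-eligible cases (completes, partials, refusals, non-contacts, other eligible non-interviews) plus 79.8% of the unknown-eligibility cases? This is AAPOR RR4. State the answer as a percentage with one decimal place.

Numerator → 97 + 6 = 103
Eligible (known) → 97 + 6 + 41 + 71 + 15 = 230
e × U → 0.7980 × 28 = 22.34
Denominator → 230 + 22.34 = 252.34
RR4 = 103 / 252.34 = 0.4082

40.8%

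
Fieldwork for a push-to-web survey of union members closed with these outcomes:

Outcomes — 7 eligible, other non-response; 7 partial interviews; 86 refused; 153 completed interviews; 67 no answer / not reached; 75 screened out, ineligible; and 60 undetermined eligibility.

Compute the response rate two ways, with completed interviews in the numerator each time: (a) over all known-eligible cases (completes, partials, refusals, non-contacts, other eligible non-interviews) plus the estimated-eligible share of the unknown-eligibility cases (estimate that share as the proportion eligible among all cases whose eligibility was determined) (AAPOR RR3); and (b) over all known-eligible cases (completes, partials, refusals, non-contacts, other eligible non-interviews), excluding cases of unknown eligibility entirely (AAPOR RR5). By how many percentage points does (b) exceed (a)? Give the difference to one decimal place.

Num: 153
Determined eligible: 153 + 7 + 86 + 67 + 7 = 320
e = 320 / (320 + 75) = 320 / 395 = 0.8101
Eligible share of unknowns: 0.8101 × 60 = 48.61
Denominator: 320 + 48.61 = 368.61
RR3 = 153 / 368.61 = 0.4151
Denominator: 153 + 7 + 86 + 67 + 7 = 320
RR5 = 153 / 320 = 0.4781
Difference = 47.81 − 41.51 = 6.30 percentage points

6.3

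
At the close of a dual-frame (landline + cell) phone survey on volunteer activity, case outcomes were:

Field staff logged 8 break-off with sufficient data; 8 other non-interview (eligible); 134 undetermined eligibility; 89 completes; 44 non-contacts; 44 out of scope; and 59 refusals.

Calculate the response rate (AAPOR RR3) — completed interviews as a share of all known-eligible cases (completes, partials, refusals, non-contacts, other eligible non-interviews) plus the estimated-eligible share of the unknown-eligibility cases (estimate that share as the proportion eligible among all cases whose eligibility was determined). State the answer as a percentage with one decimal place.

Num: 89
Eligible (known): 89 + 8 + 59 + 44 + 8 = 208
e = 208 / (208 + 44) = 208 / 252 = 0.8254
Estimated eligible among unknowns: 0.8254 × 134 = 110.60
Base: 208 + 110.60 = 318.60
RR3 = 89 / 318.60 = 0.2793

27.9%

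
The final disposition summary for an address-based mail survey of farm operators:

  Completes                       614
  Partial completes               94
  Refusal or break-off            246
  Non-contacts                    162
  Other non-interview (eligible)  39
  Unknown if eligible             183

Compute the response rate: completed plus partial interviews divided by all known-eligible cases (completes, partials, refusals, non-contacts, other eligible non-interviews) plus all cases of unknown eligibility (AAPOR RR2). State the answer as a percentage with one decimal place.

Num: 614 + 94 = 708
Denominator: 614 + 94 + 246 + 162 + 39 + 183 = 1338
RR2 = 708 / 1338 = 0.5291

52.9%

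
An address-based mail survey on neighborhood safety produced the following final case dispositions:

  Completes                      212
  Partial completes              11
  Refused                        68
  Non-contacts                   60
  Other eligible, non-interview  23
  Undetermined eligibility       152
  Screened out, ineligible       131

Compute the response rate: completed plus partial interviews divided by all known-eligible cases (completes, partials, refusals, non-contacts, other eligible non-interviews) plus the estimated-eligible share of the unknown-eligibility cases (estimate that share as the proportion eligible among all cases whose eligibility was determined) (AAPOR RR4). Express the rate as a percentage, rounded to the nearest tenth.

Numerator = 212 + 11 = 223
Eligible (known) = 212 + 11 + 68 + 60 + 23 = 374
e = 374 / (374 + 131) = 374 / 505 = 0.7406
Estimated eligible among unknowns = 0.7406 × 152 = 112.57
Denominator = 374 + 112.57 = 486.57
RR4 = 223 / 486.57 = 0.4583

45.8%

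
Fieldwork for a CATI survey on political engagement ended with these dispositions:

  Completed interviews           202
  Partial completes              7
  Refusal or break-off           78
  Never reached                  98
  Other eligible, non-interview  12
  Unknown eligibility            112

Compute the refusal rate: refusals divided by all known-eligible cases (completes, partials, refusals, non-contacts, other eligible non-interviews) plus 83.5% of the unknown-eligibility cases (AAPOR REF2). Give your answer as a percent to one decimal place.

15.9%

Numerator = 78
Determined eligible = 202 + 7 + 78 + 98 + 12 = 397
Eligible share of unknowns = 0.8350 × 112 = 93.52
Denominator = 397 + 93.52 = 490.52
REF2 = 78 / 490.52 = 0.1590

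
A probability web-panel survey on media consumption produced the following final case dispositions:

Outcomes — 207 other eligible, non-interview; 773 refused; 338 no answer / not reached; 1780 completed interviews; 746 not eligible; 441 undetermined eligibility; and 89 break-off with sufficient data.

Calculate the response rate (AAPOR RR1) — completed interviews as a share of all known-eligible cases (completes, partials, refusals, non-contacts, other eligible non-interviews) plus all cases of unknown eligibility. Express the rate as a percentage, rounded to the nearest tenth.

Numerator = 1780
Denominator = 1780 + 89 + 773 + 338 + 207 + 441 = 3628
RR1 = 1780 / 3628 = 0.4906

49.1%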